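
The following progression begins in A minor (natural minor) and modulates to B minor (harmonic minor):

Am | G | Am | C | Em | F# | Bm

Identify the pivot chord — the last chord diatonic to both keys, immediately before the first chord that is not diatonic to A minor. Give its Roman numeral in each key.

Chords diatonic to A minor: Am, Bdim, C, Dm, Em, F, G.
Reading the progression, the first chord not in that set is F#, so the modulation leaves A minor there.
The chord immediately before F# is Em, which is diatonic to both keys: v in A minor and iv in B minor.

Em — v in A minor, iv in B minor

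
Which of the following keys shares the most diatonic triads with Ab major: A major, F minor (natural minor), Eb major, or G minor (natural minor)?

F minor

Triads of Ab major: Ab major (I), Bb minor (ii), C minor (iii), Db major (IV), Eb major (V), F minor (vi), G diminished (vii°).
A major shares 0: none.
F minor (natural minor) shares 7: Ab, Bbm, Cm, Db, Eb, Fm, Gdim.
Eb major shares 4: Ab, Cm, Eb, Fm.
G minor (natural minor) shares 2: Cm, Eb.
The most common triads (7) are shared with F minor.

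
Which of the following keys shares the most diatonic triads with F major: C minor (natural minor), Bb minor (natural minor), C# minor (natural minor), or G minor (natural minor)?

G minor

Triads of F major: F (I), Gm (ii), Am (iii), Bb (IV), C (V), Dm (vi), Edim (vii°).
C minor (natural minor) shares 2: Gm, Bb.
Bb minor (natural minor) shares 0: none.
C# minor (natural minor) shares 0: none.
G minor (natural minor) shares 4: F, Gm, Bb, Dm.
The most common triads (4) are shared with G minor.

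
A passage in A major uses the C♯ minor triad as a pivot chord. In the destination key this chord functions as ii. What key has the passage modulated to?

B major

The numeral ii denotes a minor triad on scale degree 2. With C♯ on degree 2, the tonic of the new key is B.
Degree 2 carries a minor triad in major keys, so the destination is B major.
Check: the diatonic triads of B major are B (I), C♯m (ii), D♯m (iii), E (IV), F♯ (V), G♯m (vi), A♯dim (vii°) — C♯ minor is indeed ii.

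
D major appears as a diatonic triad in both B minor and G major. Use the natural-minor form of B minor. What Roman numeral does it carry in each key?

The scale of B minor (natural minor) is B C# D E F# G A; D is degree 3, and the triad built there (D-F#-A) is major, so it is III.
The scale of G major is G A B C D E F#; D is degree 5, and the triad built there (D-F#-A) is major, so it is V.

III in B minor; V in G major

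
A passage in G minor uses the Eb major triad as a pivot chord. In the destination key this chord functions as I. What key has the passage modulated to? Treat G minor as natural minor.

Eb major

The numeral I denotes a major triad on scale degree 1. With Eb on degree 1, the tonic of the new key is Eb.
Degree 1 carries a major triad in major keys, so the destination is Eb major.
Check: the diatonic triads of Eb major are Eb (I), Fm (ii), Gm (iii), Ab (IV), Bb (V), Cm (vi), Ddim (vii°) — Eb major is indeed I.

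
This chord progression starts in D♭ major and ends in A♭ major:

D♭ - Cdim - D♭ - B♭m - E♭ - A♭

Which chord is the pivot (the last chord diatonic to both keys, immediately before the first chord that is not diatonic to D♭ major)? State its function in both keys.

B♭m — vi in D♭ major, ii in A♭ major

Chords diatonic to D♭ major: D♭, E♭m, Fm, G♭, A♭, B♭m, Cdim.
Reading the progression, the first chord not in that set is E♭, so the modulation leaves D♭ major there.
The chord immediately before E♭ is B♭m, which is diatonic to both keys: vi in D♭ major and ii in A♭ major.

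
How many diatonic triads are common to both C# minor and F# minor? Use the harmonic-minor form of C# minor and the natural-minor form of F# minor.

3

Diatonic triads of C# minor (harmonic minor): C#m (i), D#dim (ii°), Eaug (III+), F#m (iv), G# (V), A (VI), B#dim (vii°).
Diatonic triads of F# minor (natural minor): F#m (i), G#dim (ii°), A (III), Bm (iv), C#m (v), D (VI), E (VII).
Matching root and quality in both lists: C#m, F#m, A.
That gives 3 common triads.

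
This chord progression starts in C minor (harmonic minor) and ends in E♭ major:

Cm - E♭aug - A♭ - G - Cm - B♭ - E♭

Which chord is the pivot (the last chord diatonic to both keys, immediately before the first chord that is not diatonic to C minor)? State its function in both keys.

Chords diatonic to C minor: Cm, Ddim, E♭aug, Fm, G, A♭, Bdim.
Reading the progression, the first chord not in that set is B♭, so the modulation leaves C minor there.
The chord immediately before B♭ is Cm, which is diatonic to both keys: i in C minor and vi in E♭ major.

Cm — i in C minor, vi in E♭ major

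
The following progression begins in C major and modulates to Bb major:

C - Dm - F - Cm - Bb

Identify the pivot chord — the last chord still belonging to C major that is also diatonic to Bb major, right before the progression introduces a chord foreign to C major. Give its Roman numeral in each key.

F — IV in C major, V in Bb major

Chords diatonic to C major: C, Dm, Em, F, G, Am, Bdim.
Reading the progression, the first chord not in that set is Cm, so the modulation leaves C major there.
The chord immediately before Cm is F, which is diatonic to both keys: IV in C major and V in Bb major.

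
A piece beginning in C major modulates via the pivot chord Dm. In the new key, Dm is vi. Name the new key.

F major

The numeral vi denotes a minor triad on scale degree 6. With D on degree 6, the tonic of the new key is F.
Degree 6 carries a minor triad in major keys, so the destination is F major.
Check: the diatonic triads of F major are F (I), Gm (ii), Am (iii), Bb (IV), C (V), Dm (vi), Edim (vii°) — Dm is indeed vi.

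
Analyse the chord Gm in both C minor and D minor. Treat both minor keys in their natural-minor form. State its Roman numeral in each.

v in C minor; iv in D minor

The scale of C minor (natural minor) is C D Eb F G Ab Bb; G is degree 5, and the triad built there (G-Bb-D) is minor, so it is v.
The scale of D minor (natural minor) is D E F G A Bb C; G is degree 4, and the triad built there (G-Bb-D) is minor, so it is iv.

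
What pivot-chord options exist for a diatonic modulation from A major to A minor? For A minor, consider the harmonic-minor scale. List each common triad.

Triads in A major: A (I), Bm (ii), C♯m (iii), D (IV), E (V), F♯m (vi), G♯dim (vii°).
Triads in A minor (harmonic minor): Am (i), Bdim (ii°), Caug (III+), Dm (iv), E (V), F (VI), G♯dim (vii°).
Shared triads with their functions: E (V in A major, V in A minor); G♯dim (vii° in A major, vii° in A minor).

E, G♯dim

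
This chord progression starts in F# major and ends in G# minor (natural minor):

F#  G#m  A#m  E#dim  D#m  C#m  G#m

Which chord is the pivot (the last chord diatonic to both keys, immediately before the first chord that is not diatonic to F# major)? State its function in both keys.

Chords diatonic to F# major: F#, G#m, A#m, B, C#, D#m, E#dim.
Reading the progression, the first chord not in that set is C#m, so the modulation leaves F# major there.
The chord immediately before C#m is D#m, which is diatonic to both keys: vi in F# major and v in G# minor.

D#m — vi in F# major, v in G# minor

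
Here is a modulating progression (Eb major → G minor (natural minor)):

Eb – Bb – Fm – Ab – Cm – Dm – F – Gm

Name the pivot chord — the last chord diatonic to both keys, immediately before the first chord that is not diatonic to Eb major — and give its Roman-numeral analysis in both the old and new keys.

Chords diatonic to Eb major: Eb, Fm, Gm, Ab, Bb, Cm, Ddim.
Reading the progression, the first chord not in that set is Dm, so the modulation leaves Eb major there.
The chord immediately before Dm is Cm, which is diatonic to both keys: vi in Eb major and iv in G minor.

Cm — vi in Eb major, iv in G minor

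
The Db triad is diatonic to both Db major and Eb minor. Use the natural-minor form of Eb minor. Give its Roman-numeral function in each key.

I in Db major; VII in Eb minor

The scale of Db major is Db Eb F Gb Ab Bb C; Db is degree 1, and the triad built there (Db-F-Ab) is major, so it is I.
The scale of Eb minor (natural minor) is Eb F Gb Ab Bb Cb Db; Db is degree 7, and the triad built there (Db-F-Ab) is major, so it is VII.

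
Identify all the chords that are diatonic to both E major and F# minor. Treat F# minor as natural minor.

Triads in E major: E (I), F#m (ii), G#m (iii), A (IV), B (V), C#m (vi), D#dim (vii°).
Triads in F# minor (natural minor): F#m (i), G#dim (ii°), A (III), Bm (iv), C#m (v), D (VI), E (VII).
Shared triads with their functions: E (I in E major, VII in F# minor); F#m (ii in E major, i in F# minor); A (IV in E major, III in F# minor); C#m (vi in E major, v in F# minor).

E, F#m, A, C#m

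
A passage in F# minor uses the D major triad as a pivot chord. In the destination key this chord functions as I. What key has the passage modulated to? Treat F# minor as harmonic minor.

D major

The numeral I denotes a major triad on scale degree 1. With D on degree 1, the tonic of the new key is D.
Degree 1 carries a major triad in major keys, so the destination is D major.
Check: the diatonic triads of D major are D (I), Em (ii), F#m (iii), G (IV), A (V), Bm (vi), C#dim (vii°) — D major is indeed I.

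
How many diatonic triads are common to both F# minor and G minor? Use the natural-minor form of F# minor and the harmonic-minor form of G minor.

Diatonic triads of F# minor (natural minor): F#m (i), G#dim (ii°), A (III), Bm (iv), C#m (v), D (VI), E (VII).
Diatonic triads of G minor (harmonic minor): Gm (i), Adim (ii°), Bbaug (III+), Cm (iv), D (V), Eb (VI), F#dim (vii°).
Matching root and quality in both lists: D.
That gives 1 common triad.

1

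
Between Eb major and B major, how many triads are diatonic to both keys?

0

Diatonic triads of Eb major: Eb (I), Fm (ii), Gm (iii), Ab (IV), Bb (V), Cm (vi), Ddim (vii°).
Diatonic triads of B major: B (I), C#m (ii), D#m (iii), E (IV), F# (V), G#m (vi), A#dim (vii°).
No triad has the same root and quality in both keys.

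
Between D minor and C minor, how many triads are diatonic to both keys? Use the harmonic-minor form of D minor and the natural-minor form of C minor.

2

Diatonic triads of D minor (harmonic minor): D minor (i), E diminished (ii°), F augmented (III+), G minor (iv), A major (V), B♭ major (VI), C♯ diminished (vii°).
Diatonic triads of C minor (natural minor): C minor (i), D diminished (ii°), E♭ major (III), F minor (iv), G minor (v), A♭ major (VI), B♭ major (VII).
Matching root and quality in both lists: G minor, B♭ major.
That gives 2 common triads.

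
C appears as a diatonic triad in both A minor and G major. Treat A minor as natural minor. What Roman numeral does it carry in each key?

The scale of A minor (natural minor) is A B C D E F G; C is degree 3, and the triad built there (C-E-G) is major, so it is III.
The scale of G major is G A B C D E F#; C is degree 4, and the triad built there (C-E-G) is major, so it is IV.

III in A minor; IV in G major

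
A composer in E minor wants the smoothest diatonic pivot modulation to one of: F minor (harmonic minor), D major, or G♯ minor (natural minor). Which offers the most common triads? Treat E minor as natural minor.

D major

Triads of E minor (natural minor): E minor (i), F♯ diminished (ii°), G major (III), A minor (iv), B minor (v), C major (VI), D major (VII).
F minor (harmonic minor) shares 1: C.
D major shares 4: Em, G, Bm, D.
G♯ minor (natural minor) shares 0: none.
The most common triads (4) are shared with D major.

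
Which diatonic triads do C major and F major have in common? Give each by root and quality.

Triads in C major: C (I), Dm (ii), Em (iii), F (IV), G (V), Am (vi), Bdim (vii°).
Triads in F major: F (I), Gm (ii), Am (iii), Bb (IV), C (V), Dm (vi), Edim (vii°).
Shared triads with their functions: C (I in C major, V in F major); Dm (ii in C major, vi in F major); F (IV in C major, I in F major); Am (vi in C major, iii in F major).

C, Dm, F, Am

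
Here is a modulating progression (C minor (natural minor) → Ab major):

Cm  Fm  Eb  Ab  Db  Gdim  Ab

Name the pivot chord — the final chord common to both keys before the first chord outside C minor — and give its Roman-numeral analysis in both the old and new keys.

Ab — VI in C minor, I in Ab major

Chords diatonic to C minor: Cm, Ddim, Eb, Fm, Gm, Ab, Bb.
Reading the progression, the first chord not in that set is Db, so the modulation leaves C minor there.
The chord immediately before Db is Ab, which is diatonic to both keys: VI in C minor and I in Ab major.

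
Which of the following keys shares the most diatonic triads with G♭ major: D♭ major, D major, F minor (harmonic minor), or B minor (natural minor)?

Triads of G♭ major: G♭ (I), A♭m (ii), B♭m (iii), C♭ (IV), D♭ (V), E♭m (vi), Fdim (vii°).
D♭ major shares 4: G♭, B♭m, D♭, E♭m.
D major shares 0: none.
F minor (harmonic minor) shares 2: B♭m, D♭.
B minor (natural minor) shares 0: none.
The most common triads (4) are shared with D♭ major.

D♭ major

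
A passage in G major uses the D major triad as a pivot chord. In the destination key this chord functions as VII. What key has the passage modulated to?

E minor

The numeral VII denotes a major triad on scale degree 7. With D on degree 7, the tonic of the new key is E.
Degree 7 carries a major triad in natural-minor keys, so the destination is E minor.
Check: the diatonic triads of E minor (natural minor) are Em (i), F♯dim (ii°), G (III), Am (iv), Bm (v), C (VI), D (VII) — D major is indeed VII.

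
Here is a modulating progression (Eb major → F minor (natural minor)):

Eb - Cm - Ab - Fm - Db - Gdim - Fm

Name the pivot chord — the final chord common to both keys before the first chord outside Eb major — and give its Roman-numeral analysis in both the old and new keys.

Chords diatonic to Eb major: Eb, Fm, Gm, Ab, Bb, Cm, Ddim.
Reading the progression, the first chord not in that set is Db, so the modulation leaves Eb major there.
The chord immediately before Db is Fm, which is diatonic to both keys: ii in Eb major and i in F minor.

Fm — ii in Eb major, i in F minor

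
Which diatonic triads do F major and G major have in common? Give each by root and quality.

Triads in F major: F (I), Gm (ii), Am (iii), B♭ (IV), C (V), Dm (vi), Edim (vii°).
Triads in G major: G (I), Am (ii), Bm (iii), C (IV), D (V), Em (vi), F♯dim (vii°).
Shared triads with their functions: Am (iii in F major, ii in G major); C (V in F major, IV in G major).

Am, C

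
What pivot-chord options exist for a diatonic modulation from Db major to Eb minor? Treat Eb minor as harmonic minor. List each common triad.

Triads in Db major: Db major (I), Eb minor (ii), F minor (iii), Gb major (IV), Ab major (V), Bb minor (vi), C diminished (vii°).
Triads in Eb minor (harmonic minor): Eb minor (i), F diminished (ii°), Gb augmented (III+), Ab minor (iv), Bb major (V), Cb major (VI), D diminished (vii°).
Shared triads with their functions: Eb minor (ii in Db major, i in Eb minor).

Ebm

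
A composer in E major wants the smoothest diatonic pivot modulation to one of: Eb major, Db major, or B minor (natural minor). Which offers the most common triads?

Triads of E major: E (I), F#m (ii), G#m (iii), A (IV), B (V), C#m (vi), D#dim (vii°).
Eb major shares 0: none.
Db major shares 0: none.
B minor (natural minor) shares 2: F#m, A.
The most common triads (2) are shared with B minor.

B minor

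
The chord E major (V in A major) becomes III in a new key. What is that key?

C# minor

The numeral III denotes a major triad on scale degree 3. With E on degree 3, the tonic of the new key is C#.
Degree 3 carries a major triad in natural-minor keys, so the destination is C# minor.
Check: the diatonic triads of C# minor (natural minor) are C#m (i), D#dim (ii°), E (III), F#m (iv), G#m (v), A (VI), B (VII) — E major is indeed III.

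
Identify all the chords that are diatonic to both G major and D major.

G, Bm, D, Em

Triads in G major: G (I), Am (ii), Bm (iii), C (IV), D (V), Em (vi), F#dim (vii°).
Triads in D major: D (I), Em (ii), F#m (iii), G (IV), A (V), Bm (vi), C#dim (vii°).
Shared triads with their functions: G (I in G major, IV in D major); Bm (iii in G major, vi in D major); D (V in G major, I in D major); Em (vi in G major, ii in D major).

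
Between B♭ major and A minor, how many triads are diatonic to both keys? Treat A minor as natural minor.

Diatonic triads of B♭ major: B♭ (I), Cm (ii), Dm (iii), E♭ (IV), F (V), Gm (vi), Adim (vii°).
Diatonic triads of A minor (natural minor): Am (i), Bdim (ii°), C (III), Dm (iv), Em (v), F (VI), G (VII).
Matching root and quality in both lists: Dm, F.
That gives 2 common triads.

2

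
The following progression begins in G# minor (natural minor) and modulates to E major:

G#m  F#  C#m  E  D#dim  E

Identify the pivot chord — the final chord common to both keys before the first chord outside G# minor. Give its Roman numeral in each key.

E — VI in G# minor, I in E major

Chords diatonic to G# minor: G#m, A#dim, B, C#m, D#m, E, F#.
Reading the progression, the first chord not in that set is D#dim, so the modulation leaves G# minor there.
The chord immediately before D#dim is E, which is diatonic to both keys: VI in G# minor and I in E major.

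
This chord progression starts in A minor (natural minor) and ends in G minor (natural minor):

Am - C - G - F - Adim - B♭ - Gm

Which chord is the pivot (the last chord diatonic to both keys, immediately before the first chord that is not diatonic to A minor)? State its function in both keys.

F — VI in A minor, VII in G minor

Chords diatonic to A minor: Am, Bdim, C, Dm, Em, F, G.
Reading the progression, the first chord not in that set is Adim, so the modulation leaves A minor there.
The chord immediately before Adim is F, which is diatonic to both keys: VI in A minor and VII in G minor.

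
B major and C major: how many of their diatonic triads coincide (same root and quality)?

0

Diatonic triads of B major: B (I), C♯m (ii), D♯m (iii), E (IV), F♯ (V), G♯m (vi), A♯dim (vii°).
Diatonic triads of C major: C (I), Dm (ii), Em (iii), F (IV), G (V), Am (vi), Bdim (vii°).
No triad has the same root and quality in both keys.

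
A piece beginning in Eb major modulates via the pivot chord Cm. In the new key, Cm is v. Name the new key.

The numeral v denotes a minor triad on scale degree 5. With C on degree 5, the tonic of the new key is F.
Degree 5 carries a minor triad in natural-minor keys, so the destination is F minor.
Check: the diatonic triads of F minor (natural minor) are Fm (i), Gdim (ii°), Ab (III), Bbm (iv), Cm (v), Db (VI), Eb (VII) — Cm is indeed v.

F minor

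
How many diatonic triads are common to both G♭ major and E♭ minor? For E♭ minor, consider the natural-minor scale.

7

Diatonic triads of G♭ major: G♭ (I), A♭m (ii), B♭m (iii), C♭ (IV), D♭ (V), E♭m (vi), Fdim (vii°).
Diatonic triads of E♭ minor (natural minor): E♭m (i), Fdim (ii°), G♭ (III), A♭m (iv), B♭m (v), C♭ (VI), D♭ (VII).
Matching root and quality in both lists: G♭, A♭m, B♭m, C♭, D♭, E♭m, Fdim.
That gives 7 common triads.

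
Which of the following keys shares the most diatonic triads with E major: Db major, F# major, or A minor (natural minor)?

F# major

Triads of E major: E major (I), F# minor (ii), G# minor (iii), A major (IV), B major (V), C# minor (vi), D# diminished (vii°).
Db major shares 0: none.
F# major shares 2: G#m, B.
A minor (natural minor) shares 0: none.
The most common triads (2) are shared with F# major.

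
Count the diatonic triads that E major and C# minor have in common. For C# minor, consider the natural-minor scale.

Diatonic triads of E major: E (I), F#m (ii), G#m (iii), A (IV), B (V), C#m (vi), D#dim (vii°).
Diatonic triads of C# minor (natural minor): C#m (i), D#dim (ii°), E (III), F#m (iv), G#m (v), A (VI), B (VII).
Matching root and quality in both lists: E, F#m, G#m, A, B, C#m, D#dim.
That gives 7 common triads.

7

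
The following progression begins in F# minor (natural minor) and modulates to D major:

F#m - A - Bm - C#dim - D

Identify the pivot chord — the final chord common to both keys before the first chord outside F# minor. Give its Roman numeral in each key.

Chords diatonic to F# minor: F#m, G#dim, A, Bm, C#m, D, E.
Reading the progression, the first chord not in that set is C#dim, so the modulation leaves F# minor there.
The chord immediately before C#dim is Bm, which is diatonic to both keys: iv in F# minor and vi in D major.

Bm — iv in F# minor, vi in D major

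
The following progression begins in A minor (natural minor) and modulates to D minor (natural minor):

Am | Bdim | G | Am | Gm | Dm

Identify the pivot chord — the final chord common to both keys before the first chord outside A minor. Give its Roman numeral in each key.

Am — i in A minor, v in D minor

Chords diatonic to A minor: Am, Bdim, C, Dm, Em, F, G.
Reading the progression, the first chord not in that set is Gm, so the modulation leaves A minor there.
The chord immediately before Gm is Am, which is diatonic to both keys: i in A minor and v in D minor.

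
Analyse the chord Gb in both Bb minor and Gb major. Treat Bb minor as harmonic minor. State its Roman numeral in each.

The scale of Bb minor (harmonic minor) is Bb C Db Eb F Gb A; Gb is degree 6, and the triad built there (Gb-Bb-Db) is major, so it is VI.
The scale of Gb major is Gb Ab Bb Cb Db Eb F; Gb is degree 1, and the triad built there (Gb-Bb-Db) is major, so it is I.

VI in Bb minor; I in Gb major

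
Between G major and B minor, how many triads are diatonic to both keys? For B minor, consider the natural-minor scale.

4

Diatonic triads of G major: G (I), Am (ii), Bm (iii), C (IV), D (V), Em (vi), F#dim (vii°).
Diatonic triads of B minor (natural minor): Bm (i), C#dim (ii°), D (III), Em (iv), F#m (v), G (VI), A (VII).
Matching root and quality in both lists: G, Bm, D, Em.
That gives 4 common triads.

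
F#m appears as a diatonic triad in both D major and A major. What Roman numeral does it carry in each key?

The scale of D major is D E F# G A B C#; F# is degree 3, and the triad built there (F#-A-C#) is minor, so it is iii.
The scale of A major is A B C# D E F# G#; F# is degree 6, and the triad built there (F#-A-C#) is minor, so it is vi.

iii in D major; vi in A major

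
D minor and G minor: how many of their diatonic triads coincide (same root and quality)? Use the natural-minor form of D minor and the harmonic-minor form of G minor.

Diatonic triads of D minor (natural minor): Dm (i), Edim (ii°), F (III), Gm (iv), Am (v), B♭ (VI), C (VII).
Diatonic triads of G minor (harmonic minor): Gm (i), Adim (ii°), B♭aug (III+), Cm (iv), D (V), E♭ (VI), F♯dim (vii°).
Matching root and quality in both lists: Gm.
That gives 1 common triad.

1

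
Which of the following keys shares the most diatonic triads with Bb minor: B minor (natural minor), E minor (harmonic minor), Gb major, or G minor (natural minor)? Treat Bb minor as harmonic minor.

Triads of Bb minor (harmonic minor): Bb minor (i), C diminished (ii°), Db augmented (III+), Eb minor (iv), F major (V), Gb major (VI), A diminished (vii°).
B minor (natural minor) shares 0: none.
E minor (harmonic minor) shares 0: none.
Gb major shares 3: Bbm, Ebm, Gb.
G minor (natural minor) shares 2: F, Adim.
The most common triads (3) are shared with Gb major.

Gb major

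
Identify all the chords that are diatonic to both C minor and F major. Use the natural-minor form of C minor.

Triads in C minor (natural minor): Cm (i), Ddim (ii°), Eb (III), Fm (iv), Gm (v), Ab (VI), Bb (VII).
Triads in F major: F (I), Gm (ii), Am (iii), Bb (IV), C (V), Dm (vi), Edim (vii°).
Shared triads with their functions: Gm (v in C minor, ii in F major); Bb (VII in C minor, IV in F major).

Gm, Bb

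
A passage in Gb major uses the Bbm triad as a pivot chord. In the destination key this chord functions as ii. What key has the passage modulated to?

Ab major

The numeral ii denotes a minor triad on scale degree 2. With Bb on degree 2, the tonic of the new key is Ab.
Degree 2 carries a minor triad in major keys, so the destination is Ab major.
Check: the diatonic triads of Ab major are Ab (I), Bbm (ii), Cm (iii), Db (IV), Eb (V), Fm (vi), Gdim (vii°) — Bbm is indeed ii.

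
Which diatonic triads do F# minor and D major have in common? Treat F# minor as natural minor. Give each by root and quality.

Triads in F# minor (natural minor): F#m (i), G#dim (ii°), A (III), Bm (iv), C#m (v), D (VI), E (VII).
Triads in D major: D (I), Em (ii), F#m (iii), G (IV), A (V), Bm (vi), C#dim (vii°).
Shared triads with their functions: F#m (i in F# minor, iii in D major); A (III in F# minor, V in D major); Bm (iv in F# minor, vi in D major); D (VI in F# minor, I in D major).

F#m, A, Bm, D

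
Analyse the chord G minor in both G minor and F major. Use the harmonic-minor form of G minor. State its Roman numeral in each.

The scale of G minor (harmonic minor) is G A Bb C D Eb F#; G is degree 1, and the triad built there (G-Bb-D) is minor, so it is i.
The scale of F major is F G A Bb C D E; G is degree 2, and the triad built there (G-Bb-D) is minor, so it is ii.

i in G minor; ii in F major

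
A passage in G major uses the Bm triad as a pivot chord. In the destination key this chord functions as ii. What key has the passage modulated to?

A major

The numeral ii denotes a minor triad on scale degree 2. With B on degree 2, the tonic of the new key is A.
Degree 2 carries a minor triad in major keys, so the destination is A major.
Check: the diatonic triads of A major are A (I), Bm (ii), C#m (iii), D (IV), E (V), F#m (vi), G#dim (vii°) — Bm is indeed ii.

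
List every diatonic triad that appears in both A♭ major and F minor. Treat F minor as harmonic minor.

B♭m, D♭, Fm, Gdim

Triads in A♭ major: A♭ (I), B♭m (ii), Cm (iii), D♭ (IV), E♭ (V), Fm (vi), Gdim (vii°).
Triads in F minor (harmonic minor): Fm (i), Gdim (ii°), A♭aug (III+), B♭m (iv), C (V), D♭ (VI), Edim (vii°).
Shared triads with their functions: B♭m (ii in A♭ major, iv in F minor); D♭ (IV in A♭ major, VI in F minor); Fm (vi in A♭ major, i in F minor); Gdim (vii° in A♭ major, ii° in F minor).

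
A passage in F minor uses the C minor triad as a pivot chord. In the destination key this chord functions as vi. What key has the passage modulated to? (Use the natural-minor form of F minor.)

The numeral vi denotes a minor triad on scale degree 6. With C on degree 6, the tonic of the new key is E♭.
Degree 6 carries a minor triad in major keys, so the destination is E♭ major.
Check: the diatonic triads of E♭ major are E♭ (I), Fm (ii), Gm (iii), A♭ (IV), B♭ (V), Cm (vi), Ddim (vii°) — C minor is indeed vi.

E♭ major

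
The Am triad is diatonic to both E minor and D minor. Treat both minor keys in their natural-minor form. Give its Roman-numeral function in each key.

iv in E minor; v in D minor

The scale of E minor (natural minor) is E F# G A B C D; A is degree 4, and the triad built there (A-C-E) is minor, so it is iv.
The scale of D minor (natural minor) is D E F G A Bb C; A is degree 5, and the triad built there (A-C-E) is minor, so it is v.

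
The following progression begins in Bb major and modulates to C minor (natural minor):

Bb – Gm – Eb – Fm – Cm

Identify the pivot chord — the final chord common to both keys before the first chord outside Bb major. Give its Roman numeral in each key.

Chords diatonic to Bb major: Bb, Cm, Dm, Eb, F, Gm, Adim.
Reading the progression, the first chord not in that set is Fm, so the modulation leaves Bb major there.
The chord immediately before Fm is Eb, which is diatonic to both keys: IV in Bb major and III in C minor.

Eb — IV in Bb major, III in C minor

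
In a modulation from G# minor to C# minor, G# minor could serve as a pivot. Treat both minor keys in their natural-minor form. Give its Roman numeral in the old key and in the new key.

i in G# minor; v in C# minor

The scale of G# minor (natural minor) is G# A# B C# D# E F#; G# is degree 1, and the triad built there (G#-B-D#) is minor, so it is i.
The scale of C# minor (natural minor) is C# D# E F# G# A B; G# is degree 5, and the triad built there (G#-B-D#) is minor, so it is v.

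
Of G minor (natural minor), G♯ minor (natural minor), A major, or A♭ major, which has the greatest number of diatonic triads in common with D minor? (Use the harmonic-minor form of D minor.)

Triads of D minor (harmonic minor): D minor (i), E diminished (ii°), F augmented (III+), G minor (iv), A major (V), B♭ major (VI), C♯ diminished (vii°).
G minor (natural minor) shares 3: Dm, Gm, B♭.
G♯ minor (natural minor) shares 0: none.
A major shares 1: A.
A♭ major shares 0: none.
The most common triads (3) are shared with G minor.

G minor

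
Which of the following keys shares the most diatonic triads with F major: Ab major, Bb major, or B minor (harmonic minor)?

Bb major

Triads of F major: F major (I), G minor (ii), A minor (iii), Bb major (IV), C major (V), D minor (vi), E diminished (vii°).
Ab major shares 0: none.
Bb major shares 4: F, Gm, Bb, Dm.
B minor (harmonic minor) shares 0: none.
The most common triads (4) are shared with Bb major.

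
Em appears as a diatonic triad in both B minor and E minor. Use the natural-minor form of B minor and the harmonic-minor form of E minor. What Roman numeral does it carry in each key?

The scale of B minor (natural minor) is B C# D E F# G A; E is degree 4, and the triad built there (E-G-B) is minor, so it is iv.
The scale of E minor (harmonic minor) is E F# G A B C D#; E is degree 1, and the triad built there (E-G-B) is minor, so it is i.

iv in B minor; i in E minor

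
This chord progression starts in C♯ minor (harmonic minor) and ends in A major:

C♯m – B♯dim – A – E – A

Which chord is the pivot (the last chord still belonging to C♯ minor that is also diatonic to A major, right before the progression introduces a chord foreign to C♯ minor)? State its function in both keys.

A — VI in C♯ minor, I in A major

Chords diatonic to C♯ minor: C♯m, D♯dim, Eaug, F♯m, G♯, A, B♯dim.
Reading the progression, the first chord not in that set is E, so the modulation leaves C♯ minor there.
The chord immediately before E is A, which is diatonic to both keys: VI in C♯ minor and I in A major.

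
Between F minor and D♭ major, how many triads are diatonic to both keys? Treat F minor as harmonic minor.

Diatonic triads of F minor (harmonic minor): Fm (i), Gdim (ii°), A♭aug (III+), B♭m (iv), C (V), D♭ (VI), Edim (vii°).
Diatonic triads of D♭ major: D♭ (I), E♭m (ii), Fm (iii), G♭ (IV), A♭ (V), B♭m (vi), Cdim (vii°).
Matching root and quality in both lists: Fm, B♭m, D♭.
That gives 3 common triads.

3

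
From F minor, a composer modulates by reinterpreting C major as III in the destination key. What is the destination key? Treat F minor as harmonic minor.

A minor

The numeral III denotes a major triad on scale degree 3. With C on degree 3, the tonic of the new key is A.
Degree 3 carries a major triad in natural-minor keys, so the destination is A minor.
Check: the diatonic triads of A minor (natural minor) are Am (i), Bdim (ii°), C (III), Dm (iv), Em (v), F (VI), G (VII) — C major is indeed III.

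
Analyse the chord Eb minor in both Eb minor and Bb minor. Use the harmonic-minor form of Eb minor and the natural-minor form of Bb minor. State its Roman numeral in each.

i in Eb minor; iv in Bb minor

The scale of Eb minor (harmonic minor) is Eb F Gb Ab Bb Cb D; Eb is degree 1, and the triad built there (Eb-Gb-Bb) is minor, so it is i.
The scale of Bb minor (natural minor) is Bb C Db Eb F Gb Ab; Eb is degree 4, and the triad built there (Eb-Gb-Bb) is minor, so it is iv.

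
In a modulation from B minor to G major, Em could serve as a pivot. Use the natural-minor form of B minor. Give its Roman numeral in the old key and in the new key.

The scale of B minor (natural minor) is B C# D E F# G A; E is degree 4, and the triad built there (E-G-B) is minor, so it is iv.
The scale of G major is G A B C D E F#; E is degree 6, and the triad built there (E-G-B) is minor, so it is vi.

iv in B minor; vi in G major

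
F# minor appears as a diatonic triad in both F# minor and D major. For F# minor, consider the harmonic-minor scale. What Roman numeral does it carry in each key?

The scale of F# minor (harmonic minor) is F# G# A B C# D E#; F# is degree 1, and the triad built there (F#-A-C#) is minor, so it is i.
The scale of D major is D E F# G A B C#; F# is degree 3, and the triad built there (F#-A-C#) is minor, so it is iii.

i in F# minor; iii in D major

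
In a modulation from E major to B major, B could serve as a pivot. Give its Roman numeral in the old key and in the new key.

The scale of E major is E F# G# A B C# D#; B is degree 5, and the triad built there (B-D#-F#) is major, so it is V.
The scale of B major is B C# D# E F# G# A#; B is degree 1, and the triad built there (B-D#-F#) is major, so it is I.

V in E major; I in B major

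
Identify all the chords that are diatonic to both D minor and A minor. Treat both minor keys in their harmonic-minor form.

Dm

Triads in D minor (harmonic minor): Dm (i), Edim (ii°), Faug (III+), Gm (iv), A (V), Bb (VI), C#dim (vii°).
Triads in A minor (harmonic minor): Am (i), Bdim (ii°), Caug (III+), Dm (iv), E (V), F (VI), G#dim (vii°).
Shared triads with their functions: Dm (i in D minor, iv in A minor).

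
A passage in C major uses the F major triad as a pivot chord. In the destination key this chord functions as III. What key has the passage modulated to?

D minor

The numeral III denotes a major triad on scale degree 3. With F on degree 3, the tonic of the new key is D.
Degree 3 carries a major triad in natural-minor keys, so the destination is D minor.
Check: the diatonic triads of D minor (natural minor) are Dm (i), Edim (ii°), F (III), Gm (iv), Am (v), Bb (VI), C (VII) — F major is indeed III.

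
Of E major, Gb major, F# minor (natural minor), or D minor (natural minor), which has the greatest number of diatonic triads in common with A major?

Triads of A major: A major (I), B minor (ii), C# minor (iii), D major (IV), E major (V), F# minor (vi), G# diminished (vii°).
E major shares 4: A, C#m, E, F#m.
Gb major shares 0: none.
F# minor (natural minor) shares 7: A, Bm, C#m, D, E, F#m, G#dim.
D minor (natural minor) shares 0: none.
The most common triads (7) are shared with F# minor.

F# minor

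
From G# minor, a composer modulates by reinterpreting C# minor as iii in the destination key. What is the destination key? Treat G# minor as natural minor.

The numeral iii denotes a minor triad on scale degree 3. With C# on degree 3, the tonic of the new key is A.
Degree 3 carries a minor triad in major keys, so the destination is A major.
Check: the diatonic triads of A major are A (I), Bm (ii), C#m (iii), D (IV), E (V), F#m (vi), G#dim (vii°) — C# minor is indeed iii.

A major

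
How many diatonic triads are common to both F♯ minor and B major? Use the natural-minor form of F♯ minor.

Diatonic triads of F♯ minor (natural minor): F♯ minor (i), G♯ diminished (ii°), A major (III), B minor (iv), C♯ minor (v), D major (VI), E major (VII).
Diatonic triads of B major: B major (I), C♯ minor (ii), D♯ minor (iii), E major (IV), F♯ major (V), G♯ minor (vi), A♯ diminished (vii°).
Matching root and quality in both lists: C♯ minor, E major.
That gives 2 common triads.

2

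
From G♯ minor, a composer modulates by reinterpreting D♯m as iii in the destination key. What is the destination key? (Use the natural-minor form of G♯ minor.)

B major

The numeral iii denotes a minor triad on scale degree 3. With D♯ on degree 3, the tonic of the new key is B.
Degree 3 carries a minor triad in major keys, so the destination is B major.
Check: the diatonic triads of B major are B (I), C♯m (ii), D♯m (iii), E (IV), F♯ (V), G♯m (vi), A♯dim (vii°) — D♯m is indeed iii.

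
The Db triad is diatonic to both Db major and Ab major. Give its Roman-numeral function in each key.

The scale of Db major is Db Eb F Gb Ab Bb C; Db is degree 1, and the triad built there (Db-F-Ab) is major, so it is I.
The scale of Ab major is Ab Bb C Db Eb F G; Db is degree 4, and the triad built there (Db-F-Ab) is major, so it is IV.

I in Db major; IV in Ab major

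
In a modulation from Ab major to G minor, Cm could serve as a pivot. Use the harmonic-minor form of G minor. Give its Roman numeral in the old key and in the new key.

iii in Ab major; iv in G minor

The scale of Ab major is Ab Bb C Db Eb F G; C is degree 3, and the triad built there (C-Eb-G) is minor, so it is iii.
The scale of G minor (harmonic minor) is G A Bb C D Eb F#; C is degree 4, and the triad built there (C-Eb-G) is minor, so it is iv.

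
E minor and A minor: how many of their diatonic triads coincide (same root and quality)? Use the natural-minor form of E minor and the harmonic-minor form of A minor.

1

Diatonic triads of E minor (natural minor): E minor (i), F# diminished (ii°), G major (III), A minor (iv), B minor (v), C major (VI), D major (VII).
Diatonic triads of A minor (harmonic minor): A minor (i), B diminished (ii°), C augmented (III+), D minor (iv), E major (V), F major (VI), G# diminished (vii°).
Matching root and quality in both lists: A minor.
That gives 1 common triad.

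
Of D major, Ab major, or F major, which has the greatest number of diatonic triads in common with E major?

Triads of E major: E major (I), F# minor (ii), G# minor (iii), A major (IV), B major (V), C# minor (vi), D# diminished (vii°).
D major shares 2: F#m, A.
Ab major shares 0: none.
F major shares 0: none.
The most common triads (2) are shared with D major.

D major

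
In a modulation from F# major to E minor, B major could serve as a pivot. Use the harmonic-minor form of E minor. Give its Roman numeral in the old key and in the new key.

IV in F# major; V in E minor

The scale of F# major is F# G# A# B C# D# E#; B is degree 4, and the triad built there (B-D#-F#) is major, so it is IV.
The scale of E minor (harmonic minor) is E F# G A B C D#; B is degree 5, and the triad built there (B-D#-F#) is major, so it is V.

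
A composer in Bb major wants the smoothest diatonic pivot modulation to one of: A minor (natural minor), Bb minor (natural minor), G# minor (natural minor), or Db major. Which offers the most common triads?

Triads of Bb major: Bb (I), Cm (ii), Dm (iii), Eb (IV), F (V), Gm (vi), Adim (vii°).
A minor (natural minor) shares 2: Dm, F.
Bb minor (natural minor) shares 0: none.
G# minor (natural minor) shares 0: none.
Db major shares 0: none.
The most common triads (2) are shared with A minor.

A minor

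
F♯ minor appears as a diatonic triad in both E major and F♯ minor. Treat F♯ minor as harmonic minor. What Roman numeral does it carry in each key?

ii in E major; i in F♯ minor

The scale of E major is E F♯ G♯ A B C♯ D♯; F♯ is degree 2, and the triad built there (F♯-A-C♯) is minor, so it is ii.
The scale of F♯ minor (harmonic minor) is F♯ G♯ A B C♯ D E♯; F♯ is degree 1, and the triad built there (F♯-A-C♯) is minor, so it is i.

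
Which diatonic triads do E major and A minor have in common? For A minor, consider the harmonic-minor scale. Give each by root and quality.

E

Triads in E major: E (I), F♯m (ii), G♯m (iii), A (IV), B (V), C♯m (vi), D♯dim (vii°).
Triads in A minor (harmonic minor): Am (i), Bdim (ii°), Caug (III+), Dm (iv), E (V), F (VI), G♯dim (vii°).
Shared triads with their functions: E (I in E major, V in A minor).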